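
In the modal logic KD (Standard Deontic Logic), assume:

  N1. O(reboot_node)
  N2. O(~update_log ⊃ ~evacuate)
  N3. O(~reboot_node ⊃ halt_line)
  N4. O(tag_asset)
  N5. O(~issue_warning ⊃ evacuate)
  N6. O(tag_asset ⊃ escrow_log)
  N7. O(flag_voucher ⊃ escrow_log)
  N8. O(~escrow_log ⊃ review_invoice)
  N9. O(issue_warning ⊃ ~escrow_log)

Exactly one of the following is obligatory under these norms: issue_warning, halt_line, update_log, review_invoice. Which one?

Premise 4 gives O(tag_asset).
With premise 6, O(tag_asset ⊃ escrow_log), the K-axiom yields O(escrow_log).
The contrapositive of premise 9 (O(issue_warning ⊃ ~escrow_log)) is O(escrow_log ⊃ ~issue_warning), and O(escrow_log) is already established, so O(~issue_warning).
Applying K to premise 5 (O(~issue_warning ⊃ evacuate)) and O(~issue_warning) yields O(evacuate).
Premise 2 is O(~update_log ⊃ ~evacuate); contrapositively O(evacuate ⊃ update_log). Since O(evacuate) holds, K gives O(update_log).
So O(update_log) holds — update_log is obligatory. None of the other listed options is made obligatory by any chain of premises.

update_log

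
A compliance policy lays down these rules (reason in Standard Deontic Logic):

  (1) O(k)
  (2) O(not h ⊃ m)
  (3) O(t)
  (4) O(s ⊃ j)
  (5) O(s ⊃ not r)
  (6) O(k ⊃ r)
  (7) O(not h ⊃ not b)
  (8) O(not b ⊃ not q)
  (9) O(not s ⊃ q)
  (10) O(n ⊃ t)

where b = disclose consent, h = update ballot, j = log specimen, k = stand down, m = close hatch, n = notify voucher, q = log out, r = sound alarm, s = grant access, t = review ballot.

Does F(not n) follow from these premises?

No

Premise 10 is O(n ⊃ t); even if O(t) held, inferring O(n) would be affirming the consequent — invalid.
No other premise forces O(n). An ideal world satisfying every premise can still have not n true, so F(not n) is not derivable.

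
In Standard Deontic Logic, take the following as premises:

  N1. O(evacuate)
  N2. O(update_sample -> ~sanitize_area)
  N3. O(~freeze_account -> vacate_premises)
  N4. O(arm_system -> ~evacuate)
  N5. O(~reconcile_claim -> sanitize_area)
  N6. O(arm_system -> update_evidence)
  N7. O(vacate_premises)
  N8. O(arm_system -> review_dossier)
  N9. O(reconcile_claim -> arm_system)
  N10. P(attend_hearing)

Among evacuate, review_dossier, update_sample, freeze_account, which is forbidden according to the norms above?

update_sample

Premise 1 states O(evacuate) outright.
The contrapositive of premise 4 (O(arm_system -> ~evacuate)) is O(evacuate -> ~arm_system), and O(evacuate) is already established, so O(~arm_system).
Premise 9, O(reconcile_claim -> arm_system), contraposes to O(~arm_system -> ~reconcile_claim); with O(~arm_system) we get O(~reconcile_claim).
From O(~reconcile_claim) and premise 5, O(~reconcile_claim -> sanitize_area), we obtain O(sanitize_area).
Premise 2, O(update_sample -> ~sanitize_area), contraposes to O(sanitize_area -> ~update_sample); with O(sanitize_area) we get O(~update_sample).
So O(~update_sample) holds, i.e. update_sample is forbidden. None of the other listed options is forbidden under the premises.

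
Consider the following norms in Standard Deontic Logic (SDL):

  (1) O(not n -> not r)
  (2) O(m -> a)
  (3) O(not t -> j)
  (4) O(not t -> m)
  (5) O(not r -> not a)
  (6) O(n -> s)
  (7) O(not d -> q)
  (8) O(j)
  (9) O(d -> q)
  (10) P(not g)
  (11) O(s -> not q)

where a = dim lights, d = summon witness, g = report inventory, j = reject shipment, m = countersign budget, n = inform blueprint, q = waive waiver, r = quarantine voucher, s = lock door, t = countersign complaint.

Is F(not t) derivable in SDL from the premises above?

Yes

By case analysis on d: premise 9 gives O(d -> q) and premise 7 gives O(not d -> q), so O(q) either way.
The contrapositive of premise 11 (O(s -> not q)) is O(q -> not s), and O(q) is already established, so O(not s).
The contrapositive of premise 6 (O(n -> s)) is O(not s -> not n), and O(not s) is already established, so O(not n).
From O(not n) and premise 1, O(not n -> not r), we obtain O(not r).
With premise 5, O(not r -> not a), the K-axiom yields O(not a).
Premise 2, O(m -> a), contraposes to O(not a -> not m); with O(not a) we get O(not m).
Premise 4, O(not t -> m), contraposes to O(not m -> t); with O(not m) we get O(t).
Premises 3, 8, 10 do not contribute to this derivation.
So O(t) holds, i.e. F(not t). The claim follows.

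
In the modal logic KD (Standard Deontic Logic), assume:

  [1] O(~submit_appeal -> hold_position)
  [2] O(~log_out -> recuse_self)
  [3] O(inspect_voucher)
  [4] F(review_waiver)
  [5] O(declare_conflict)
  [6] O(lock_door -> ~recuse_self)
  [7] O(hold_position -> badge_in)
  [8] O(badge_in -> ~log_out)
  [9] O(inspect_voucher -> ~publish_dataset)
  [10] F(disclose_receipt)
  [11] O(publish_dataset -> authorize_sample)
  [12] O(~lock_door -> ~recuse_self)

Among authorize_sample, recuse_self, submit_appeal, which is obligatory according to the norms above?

Premises 12 and 6 are O(~lock_door -> ~recuse_self) and O(lock_door -> ~recuse_self); every ideal world satisfies ~lock_door or lock_door, so in either case ~recuse_self holds — hence O(~recuse_self).
Premise 2, O(~log_out -> recuse_self), contraposes to O(~recuse_self -> log_out); with O(~recuse_self) we get O(log_out).
Premise 8 is O(badge_in -> ~log_out); contrapositively O(log_out -> ~badge_in). Since O(log_out) holds, K gives O(~badge_in).
Premise 7 is O(hold_position -> badge_in); contrapositively O(~badge_in -> ~hold_position). Since O(~badge_in) holds, K gives O(~hold_position).
The contrapositive of premise 1 (O(~submit_appeal -> hold_position)) is O(~hold_position -> submit_appeal), and O(~hold_position) is already established, so O(submit_appeal).
So O(submit_appeal) holds — submit_appeal is obligatory. None of the other listed options is made obligatory by any chain of premises.

submit_appeal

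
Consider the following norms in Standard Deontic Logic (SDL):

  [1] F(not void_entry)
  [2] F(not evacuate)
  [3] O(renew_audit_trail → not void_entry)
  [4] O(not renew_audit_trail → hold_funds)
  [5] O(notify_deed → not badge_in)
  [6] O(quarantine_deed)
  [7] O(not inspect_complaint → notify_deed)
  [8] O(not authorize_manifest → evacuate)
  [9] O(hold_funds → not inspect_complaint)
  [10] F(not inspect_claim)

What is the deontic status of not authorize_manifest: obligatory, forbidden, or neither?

Neither

Premise 8 is O(not authorize_manifest → evacuate); even if O(evacuate) held, inferring O(not authorize_manifest) would be affirming the consequent — invalid.
No premise or chain of K-axiom applications forces O(not authorize_manifest), and none forces O(authorize_manifest). So not authorize_manifest is neither obligatory nor forbidden under these norms.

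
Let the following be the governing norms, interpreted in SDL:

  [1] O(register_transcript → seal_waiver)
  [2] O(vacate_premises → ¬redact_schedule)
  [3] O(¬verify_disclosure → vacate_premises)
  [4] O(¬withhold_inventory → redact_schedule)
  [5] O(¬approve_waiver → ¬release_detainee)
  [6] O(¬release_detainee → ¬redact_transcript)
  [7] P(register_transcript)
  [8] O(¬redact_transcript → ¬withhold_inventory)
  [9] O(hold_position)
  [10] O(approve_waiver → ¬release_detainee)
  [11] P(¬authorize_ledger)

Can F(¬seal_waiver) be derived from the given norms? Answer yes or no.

Premise 1 is O(register_transcript → seal_waiver), but O(register_transcript) is not derivable from the premises (the permission P(register_transcript) asserts only ¬O(¬register_transcript), not O(register_transcript)), so it does not yield O(seal_waiver).
No other premise forces O(seal_waiver). An ideal world satisfying every premise can still have ¬seal_waiver true, so F(¬seal_waiver) is not derivable.

No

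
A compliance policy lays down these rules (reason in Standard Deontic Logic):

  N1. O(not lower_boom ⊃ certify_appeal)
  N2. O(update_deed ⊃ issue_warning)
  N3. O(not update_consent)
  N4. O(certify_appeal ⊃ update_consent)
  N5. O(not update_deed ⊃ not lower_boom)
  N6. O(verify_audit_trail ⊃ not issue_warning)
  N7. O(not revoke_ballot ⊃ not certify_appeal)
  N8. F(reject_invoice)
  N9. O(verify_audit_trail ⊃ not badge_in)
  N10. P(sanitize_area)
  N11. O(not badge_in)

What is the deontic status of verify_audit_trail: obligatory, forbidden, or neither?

Forbidden

Premise 3 gives O(not update_consent).
Premise 4, O(certify_appeal ⊃ update_consent), contraposes to O(not update_consent ⊃ not certify_appeal); with O(not update_consent) we get O(not certify_appeal).
The contrapositive of premise 1 (O(not lower_boom ⊃ certify_appeal)) is O(not certify_appeal ⊃ lower_boom), and O(not certify_appeal) is already established, so O(lower_boom).
Premise 5 is O(not update_deed ⊃ not lower_boom); contrapositively O(lower_boom ⊃ update_deed). Since O(lower_boom) holds, K gives O(update_deed).
From O(update_deed) and premise 2, O(update_deed ⊃ issue_warning), we obtain O(issue_warning).
Premise 6, O(verify_audit_trail ⊃ not issue_warning), contraposes to O(issue_warning ⊃ not verify_audit_trail); with O(issue_warning) we get O(not verify_audit_trail).
Premises 7, 8, 9, 10, 11 do not contribute to this derivation.
Thus O(not verify_audit_trail), which is F(verify_audit_trail): verify_audit_trail is forbidden.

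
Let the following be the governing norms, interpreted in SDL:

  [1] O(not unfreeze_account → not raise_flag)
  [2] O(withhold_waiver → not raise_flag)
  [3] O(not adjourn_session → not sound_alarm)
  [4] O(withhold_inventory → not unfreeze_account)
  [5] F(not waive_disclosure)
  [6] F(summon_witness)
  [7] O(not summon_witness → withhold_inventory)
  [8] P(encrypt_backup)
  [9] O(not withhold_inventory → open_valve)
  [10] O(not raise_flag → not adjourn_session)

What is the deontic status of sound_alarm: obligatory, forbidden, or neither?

Premise 6, F(summon_witness), is equivalent to O(not summon_witness).
With premise 7, O(not summon_witness → withhold_inventory), the K-axiom yields O(withhold_inventory).
Premise 4 is O(withhold_inventory → not unfreeze_account); since O(withhold_inventory), deontic closure gives O(not unfreeze_account).
With premise 1, O(not unfreeze_account → not raise_flag), the K-axiom yields O(not raise_flag).
Applying K to premise 10 (O(not raise_flag → not adjourn_session)) and O(not raise_flag) yields O(not adjourn_session).
From O(not adjourn_session) and premise 3, O(not adjourn_session → not sound_alarm), we obtain O(not sound_alarm).
Premises 2, 5, 8, 9 do not contribute to this derivation.
Thus O(not sound_alarm), which is F(sound_alarm): sound_alarm is forbidden.

Forbidden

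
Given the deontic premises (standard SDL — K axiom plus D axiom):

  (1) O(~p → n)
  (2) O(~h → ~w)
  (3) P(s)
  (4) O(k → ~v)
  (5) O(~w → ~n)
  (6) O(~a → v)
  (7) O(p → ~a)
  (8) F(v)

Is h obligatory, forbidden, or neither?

Obligatory

F(v) at premise 8 means O(~v).
Premise 6 is O(~a → v); contrapositively O(~v → a). Since O(~v) holds, K gives O(a).
Premise 7, O(p → ~a), contraposes to O(a → ~p); with O(a) we get O(~p).
With premise 1, O(~p → n), the K-axiom yields O(n).
The contrapositive of premise 5 (O(~w → ~n)) is O(n → w), and O(n) is already established, so O(w).
Premise 2, O(~h → ~w), contraposes to O(w → h); with O(w) we get O(h).
Premises 3, 4 do not contribute to this derivation.
Hence h is obligatory.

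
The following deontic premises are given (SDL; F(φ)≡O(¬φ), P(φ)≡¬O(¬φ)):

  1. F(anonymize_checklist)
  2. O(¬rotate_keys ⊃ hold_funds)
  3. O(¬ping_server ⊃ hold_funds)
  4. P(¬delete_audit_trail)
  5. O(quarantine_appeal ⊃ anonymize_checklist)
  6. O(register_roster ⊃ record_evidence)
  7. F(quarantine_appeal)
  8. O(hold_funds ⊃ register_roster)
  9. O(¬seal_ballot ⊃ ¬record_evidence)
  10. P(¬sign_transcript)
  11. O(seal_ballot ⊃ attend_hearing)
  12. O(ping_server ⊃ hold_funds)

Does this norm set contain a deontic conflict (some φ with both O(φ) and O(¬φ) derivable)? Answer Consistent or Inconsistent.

Consistent

Premise 5 is O(quarantine_appeal ⊃ anonymize_checklist), but O(quarantine_appeal) is not derivable from the premises, so it does not yield O(anonymize_checklist).
So O(anonymize_checklist) is not derivable, and the apparent clash with O(¬anonymize_checklist) does not arise.
A world satisfying every obligation exists (e.g. anonymize_checklist=false, attend_hearing=true, delete_audit_trail=false, hold_funds=true, ping_server=false, quarantine_appeal=false, record_evidence=true, register_roster=true, rotate_keys=false, seal_ballot=true, sign_transcript=false); no atom is both obligatory and forbidden, so the set is consistent.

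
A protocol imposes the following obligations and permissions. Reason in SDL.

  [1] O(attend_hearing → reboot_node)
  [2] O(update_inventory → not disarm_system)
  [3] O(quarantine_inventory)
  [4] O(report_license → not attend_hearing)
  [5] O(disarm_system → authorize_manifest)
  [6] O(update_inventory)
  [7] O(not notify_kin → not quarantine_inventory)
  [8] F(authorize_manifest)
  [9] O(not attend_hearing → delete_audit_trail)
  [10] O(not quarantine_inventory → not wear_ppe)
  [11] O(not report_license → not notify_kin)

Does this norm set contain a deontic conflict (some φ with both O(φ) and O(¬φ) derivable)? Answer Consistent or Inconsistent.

Consistent

Premise 5 is O(disarm_system → authorize_manifest), but O(disarm_system) is not derivable from the premises, so it does not yield O(authorize_manifest).
So O(authorize_manifest) is not derivable, and the apparent clash with O(not authorize_manifest) does not arise.
A world satisfying every obligation exists (e.g. attend_hearing=false, authorize_manifest=false, delete_audit_trail=true, disarm_system=false, notify_kin=true, quarantine_inventory=true, reboot_node=false, report_license=true, update_inventory=true, wear_ppe=false); no atom is both obligatory and forbidden, so the set is consistent.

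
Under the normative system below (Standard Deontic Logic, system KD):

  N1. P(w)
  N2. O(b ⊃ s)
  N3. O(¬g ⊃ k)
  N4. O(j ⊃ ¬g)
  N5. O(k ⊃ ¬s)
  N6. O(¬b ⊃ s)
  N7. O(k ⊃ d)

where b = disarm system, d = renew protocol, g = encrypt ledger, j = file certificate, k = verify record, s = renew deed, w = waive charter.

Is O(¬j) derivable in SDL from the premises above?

Premises 6 and 2 cover both cases: O(¬b ⊃ s) and O(b ⊃ s). Since ¬b ∨ b is a tautology, O(s) follows.
The contrapositive of premise 5 (O(k ⊃ ¬s)) is O(s ⊃ ¬k), and O(s) is already established, so O(¬k).
The contrapositive of premise 3 (O(¬g ⊃ k)) is O(¬k ⊃ g), and O(¬k) is already established, so O(g).
Premise 4 is O(j ⊃ ¬g); contrapositively O(g ⊃ ¬j). Since O(g) holds, K gives O(¬j).
Premises 1, 7 do not contribute to this derivation.
So O(¬j) follows.

Yes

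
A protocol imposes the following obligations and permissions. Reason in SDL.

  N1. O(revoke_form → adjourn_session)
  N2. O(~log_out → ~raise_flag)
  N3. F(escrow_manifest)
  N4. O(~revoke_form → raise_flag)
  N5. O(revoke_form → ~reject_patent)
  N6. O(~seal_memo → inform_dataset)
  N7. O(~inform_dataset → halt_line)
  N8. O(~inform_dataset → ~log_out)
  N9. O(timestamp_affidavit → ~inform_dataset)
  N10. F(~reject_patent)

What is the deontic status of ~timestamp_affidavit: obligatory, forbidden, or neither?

Premise 10 is F(~reject_patent), i.e. O(reject_patent).
Premise 5 is O(revoke_form → ~reject_patent); contrapositively O(reject_patent → ~revoke_form). Since O(reject_patent) holds, K gives O(~revoke_form).
Premise 4 is O(~revoke_form → raise_flag); since O(~revoke_form), deontic closure gives O(raise_flag).
Premise 2 is O(~log_out → ~raise_flag); contrapositively O(raise_flag → log_out). Since O(raise_flag) holds, K gives O(log_out).
The contrapositive of premise 8 (O(~inform_dataset → ~log_out)) is O(log_out → inform_dataset), and O(log_out) is already established, so O(inform_dataset).
Premise 9, O(timestamp_affidavit → ~inform_dataset), contraposes to O(inform_dataset → ~timestamp_affidavit); with O(inform_dataset) we get O(~timestamp_affidavit).
Premises 1, 3, 6, 7 do not contribute to this derivation.
Hence ~timestamp_affidavit is obligatory.

Obligatory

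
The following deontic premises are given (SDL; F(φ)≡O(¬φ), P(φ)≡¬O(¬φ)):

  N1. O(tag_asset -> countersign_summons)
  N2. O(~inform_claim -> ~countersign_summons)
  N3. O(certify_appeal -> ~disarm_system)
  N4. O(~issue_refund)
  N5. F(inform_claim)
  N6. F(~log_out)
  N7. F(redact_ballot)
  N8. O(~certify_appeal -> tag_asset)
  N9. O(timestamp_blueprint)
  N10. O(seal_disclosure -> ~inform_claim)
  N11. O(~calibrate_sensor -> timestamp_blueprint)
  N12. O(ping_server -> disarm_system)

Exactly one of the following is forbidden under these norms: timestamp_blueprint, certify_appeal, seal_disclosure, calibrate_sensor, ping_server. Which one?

ping_server

Premise 5, F(inform_claim), is equivalent to O(~inform_claim).
Premise 2 is O(~inform_claim -> ~countersign_summons); since O(~inform_claim), deontic closure gives O(~countersign_summons).
The contrapositive of premise 1 (O(tag_asset -> countersign_summons)) is O(~countersign_summons -> ~tag_asset), and O(~countersign_summons) is already established, so O(~tag_asset).
Premise 8, O(~certify_appeal -> tag_asset), contraposes to O(~tag_asset -> certify_appeal); with O(~tag_asset) we get O(certify_appeal).
Premise 3 is O(certify_appeal -> ~disarm_system); since O(certify_appeal), deontic closure gives O(~disarm_system).
Premise 12 is O(ping_server -> disarm_system); contrapositively O(~disarm_system -> ~ping_server). Since O(~disarm_system) holds, K gives O(~ping_server).
So O(~ping_server) holds, i.e. ping_server is forbidden. None of the other listed options is forbidden under the premises.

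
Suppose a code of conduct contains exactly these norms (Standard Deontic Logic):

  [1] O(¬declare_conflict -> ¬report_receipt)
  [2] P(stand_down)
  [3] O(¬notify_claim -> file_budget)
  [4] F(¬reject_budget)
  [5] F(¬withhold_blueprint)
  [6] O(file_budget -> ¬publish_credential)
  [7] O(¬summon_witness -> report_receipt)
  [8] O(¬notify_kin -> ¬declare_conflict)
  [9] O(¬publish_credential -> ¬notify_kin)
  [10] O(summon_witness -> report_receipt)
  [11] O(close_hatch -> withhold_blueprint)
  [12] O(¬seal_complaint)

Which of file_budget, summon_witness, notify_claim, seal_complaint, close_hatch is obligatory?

notify_claim

Premises 7 and 10 cover both cases: O(¬summon_witness -> report_receipt) and O(summon_witness -> report_receipt). Since ¬summon_witness ∨ summon_witness is a tautology, O(report_receipt) follows.
The contrapositive of premise 1 (O(¬declare_conflict -> ¬report_receipt)) is O(report_receipt -> declare_conflict), and O(report_receipt) is already established, so O(declare_conflict).
Premise 8, O(¬notify_kin -> ¬declare_conflict), contraposes to O(declare_conflict -> notify_kin); with O(declare_conflict) we get O(notify_kin).
Premise 9 is O(¬publish_credential -> ¬notify_kin); contrapositively O(notify_kin -> publish_credential). Since O(notify_kin) holds, K gives O(publish_credential).
The contrapositive of premise 6 (O(file_budget -> ¬publish_credential)) is O(publish_credential -> ¬file_budget), and O(publish_credential) is already established, so O(¬file_budget).
The contrapositive of premise 3 (O(¬notify_claim -> file_budget)) is O(¬file_budget -> notify_claim), and O(¬file_budget) is already established, so O(notify_claim).
So O(notify_claim) holds — notify_claim is obligatory. None of the other listed options is made obligatory by any chain of premises.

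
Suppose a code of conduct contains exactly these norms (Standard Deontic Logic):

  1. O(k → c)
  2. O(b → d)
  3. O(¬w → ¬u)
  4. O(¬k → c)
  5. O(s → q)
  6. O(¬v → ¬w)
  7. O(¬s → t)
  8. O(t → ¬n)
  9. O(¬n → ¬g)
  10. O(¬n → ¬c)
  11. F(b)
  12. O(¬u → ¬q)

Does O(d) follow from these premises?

Premise 2 is O(b → d), but O(b) is not derivable from the premises, so it does not yield O(d).
No other premise forces O(d). An ideal world satisfying every premise can still have d false, so O(d) is not derivable.

No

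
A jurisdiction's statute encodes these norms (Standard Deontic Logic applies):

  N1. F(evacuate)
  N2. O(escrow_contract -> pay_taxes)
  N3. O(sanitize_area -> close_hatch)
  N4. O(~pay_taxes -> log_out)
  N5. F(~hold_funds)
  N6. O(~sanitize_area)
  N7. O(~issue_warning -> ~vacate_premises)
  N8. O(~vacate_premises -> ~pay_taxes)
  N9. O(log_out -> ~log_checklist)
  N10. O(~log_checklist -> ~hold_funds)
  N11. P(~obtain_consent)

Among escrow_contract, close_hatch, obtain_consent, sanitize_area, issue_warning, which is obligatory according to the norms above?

Premise 5, F(~hold_funds), is equivalent to O(hold_funds).
Premise 10 is O(~log_checklist -> ~hold_funds); contrapositively O(hold_funds -> log_checklist). Since O(hold_funds) holds, K gives O(log_checklist).
Premise 9, O(log_out -> ~log_checklist), contraposes to O(log_checklist -> ~log_out); with O(log_checklist) we get O(~log_out).
The contrapositive of premise 4 (O(~pay_taxes -> log_out)) is O(~log_out -> pay_taxes), and O(~log_out) is already established, so O(pay_taxes).
Premise 8 is O(~vacate_premises -> ~pay_taxes); contrapositively O(pay_taxes -> vacate_premises). Since O(pay_taxes) holds, K gives O(vacate_premises).
Premise 7, O(~issue_warning -> ~vacate_premises), contraposes to O(vacate_premises -> issue_warning); with O(vacate_premises) we get O(issue_warning).
So O(issue_warning) holds — issue_warning is obligatory. None of the other listed options is made obligatory by any chain of premises.

issue_warning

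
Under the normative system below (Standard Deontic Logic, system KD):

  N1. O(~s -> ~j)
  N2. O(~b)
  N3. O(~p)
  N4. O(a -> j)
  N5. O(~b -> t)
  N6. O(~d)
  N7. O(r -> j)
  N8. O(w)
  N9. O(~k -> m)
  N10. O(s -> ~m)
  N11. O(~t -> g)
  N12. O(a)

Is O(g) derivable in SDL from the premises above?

Premise 11 is O(~t -> g), but O(~t) is not derivable from the premises, so it does not yield O(g).
No other premise forces O(g). An ideal world satisfying every premise can still have g false, so O(g) is not derivable.

No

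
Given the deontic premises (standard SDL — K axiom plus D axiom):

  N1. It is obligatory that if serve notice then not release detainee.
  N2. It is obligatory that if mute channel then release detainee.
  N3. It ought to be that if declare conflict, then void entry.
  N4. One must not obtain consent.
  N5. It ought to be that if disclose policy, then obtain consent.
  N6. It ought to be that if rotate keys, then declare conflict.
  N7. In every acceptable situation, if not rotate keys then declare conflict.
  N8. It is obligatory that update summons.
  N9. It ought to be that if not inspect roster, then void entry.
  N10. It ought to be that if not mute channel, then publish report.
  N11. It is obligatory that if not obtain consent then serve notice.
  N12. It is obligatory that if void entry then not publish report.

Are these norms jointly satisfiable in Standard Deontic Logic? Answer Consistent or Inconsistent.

Inconsistent

Premises 7 and 6 are O(¬rotate_keys → declare_conflict) and O(rotate_keys → declare_conflict); every ideal world satisfies ¬rotate_keys or rotate_keys, so in either case declare_conflict holds — hence O(declare_conflict).
Premise 3 is O(declare_conflict → void_entry); since O(declare_conflict), deontic closure gives O(void_entry).
Premise 12 is O(void_entry → ¬publish_report); since O(void_entry), deontic closure gives O(¬publish_report).
The contrapositive of premise 10 (O(¬mute_channel → publish_report)) is O(¬publish_report → mute_channel), and O(¬publish_report) is already established, so O(mute_channel).
Applying K to premise 2 (O(mute_channel → release_detainee)) and O(mute_channel) yields O(release_detainee).
The contrapositive of premise 1 (O(serve_notice → ¬release_detainee)) is O(release_detainee → ¬serve_notice), and O(release_detainee) is already established, so O(¬serve_notice).
Premise 11, O(¬obtain_consent → serve_notice), contraposes to O(¬serve_notice → obtain_consent); with O(¬serve_notice) we get O(obtain_consent).
Yet premise 4 is F(obtain_consent), i.e. O(¬obtain_consent).
We now have both O(obtain_consent) and O(¬obtain_consent) — obtain_consent is simultaneously obligatory and forbidden, violating the D-axiom.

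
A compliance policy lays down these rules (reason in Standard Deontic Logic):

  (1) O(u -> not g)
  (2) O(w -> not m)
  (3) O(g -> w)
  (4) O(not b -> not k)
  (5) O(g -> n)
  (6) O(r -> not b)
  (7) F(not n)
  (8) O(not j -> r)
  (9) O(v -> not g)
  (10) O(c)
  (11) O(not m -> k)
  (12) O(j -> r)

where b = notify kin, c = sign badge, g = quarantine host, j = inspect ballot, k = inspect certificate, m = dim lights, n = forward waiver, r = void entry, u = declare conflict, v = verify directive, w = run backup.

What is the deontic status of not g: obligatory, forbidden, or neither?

Obligatory

Premises 12 and 8 cover both cases: O(j -> r) and O(not j -> r). Since j ∨ not j is a tautology, O(r) follows.
From O(r) and premise 6, O(r -> not b), we obtain O(not b).
From O(not b) and premise 4, O(not b -> not k), we obtain O(not k).
Premise 11, O(not m -> k), contraposes to O(not k -> m); with O(not k) we get O(m).
Premise 2, O(w -> not m), contraposes to O(m -> not w); with O(m) we get O(not w).
Premise 3, O(g -> w), contraposes to O(not w -> not g); with O(not w) we get O(not g).
Premises 1, 5, 7, 9, 10 do not contribute to this derivation.
Hence not g is obligatory.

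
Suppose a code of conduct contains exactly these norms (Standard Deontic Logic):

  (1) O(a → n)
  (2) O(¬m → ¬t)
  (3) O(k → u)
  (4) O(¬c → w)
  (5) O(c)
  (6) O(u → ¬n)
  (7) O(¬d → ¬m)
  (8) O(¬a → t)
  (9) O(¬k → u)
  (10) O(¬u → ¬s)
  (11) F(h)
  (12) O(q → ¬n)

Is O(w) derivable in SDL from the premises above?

No

Premise 4 is O(¬c → w), but O(¬c) is not derivable from the premises, so it does not yield O(w).
No other premise forces O(w). An ideal world satisfying every premise can still have w false, so O(w) is not derivable.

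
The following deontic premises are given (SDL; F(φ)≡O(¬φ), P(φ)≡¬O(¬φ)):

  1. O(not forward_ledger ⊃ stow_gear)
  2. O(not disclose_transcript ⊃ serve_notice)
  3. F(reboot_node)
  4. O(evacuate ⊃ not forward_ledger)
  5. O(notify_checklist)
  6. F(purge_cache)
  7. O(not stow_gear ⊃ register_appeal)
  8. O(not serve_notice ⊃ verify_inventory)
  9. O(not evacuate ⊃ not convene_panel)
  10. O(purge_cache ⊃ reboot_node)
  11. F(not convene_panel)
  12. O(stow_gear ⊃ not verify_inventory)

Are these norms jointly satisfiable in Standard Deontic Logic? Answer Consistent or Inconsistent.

Consistent

Premise 10 is O(purge_cache ⊃ reboot_node), but O(purge_cache) is not derivable from the premises, so it does not yield O(reboot_node).
So O(reboot_node) is not derivable, and the apparent clash with O(not reboot_node) does not arise.
A world satisfying every obligation exists (e.g. convene_panel=true, disclose_transcript=false, evacuate=true, forward_ledger=false, notify_checklist=true, purge_cache=false, reboot_node=false, register_appeal=false, serve_notice=true, stow_gear=true, verify_inventory=false); no atom is both obligatory and forbidden, so the set is consistent.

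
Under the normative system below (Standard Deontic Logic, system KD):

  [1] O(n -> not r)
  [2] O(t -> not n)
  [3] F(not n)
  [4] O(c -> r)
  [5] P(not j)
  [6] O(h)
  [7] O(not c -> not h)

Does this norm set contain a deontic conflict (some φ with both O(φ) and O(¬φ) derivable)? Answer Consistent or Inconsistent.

Inconsistent

From premise 6 we have O(h).
Premise 7 is O(not c -> not h); contrapositively O(h -> c). Since O(h) holds, K gives O(c).
Premise 4 is O(c -> r); since O(c), deontic closure gives O(r).
Premise 1, O(n -> not r), contraposes to O(r -> not n); with O(r) we get O(not n).
However, F(not n) at premise 3 amounts to O(n).
We now have both O(not n) and O(n) — n is simultaneously obligatory and forbidden, violating the D-axiom.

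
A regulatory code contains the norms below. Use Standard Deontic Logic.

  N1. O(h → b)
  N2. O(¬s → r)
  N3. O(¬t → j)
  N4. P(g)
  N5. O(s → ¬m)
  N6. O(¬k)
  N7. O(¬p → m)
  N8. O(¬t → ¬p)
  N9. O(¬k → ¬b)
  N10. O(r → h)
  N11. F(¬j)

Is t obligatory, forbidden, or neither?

Obligatory

Premise 6 gives O(¬k).
From O(¬k) and premise 9, O(¬k → ¬b), we obtain O(¬b).
The contrapositive of premise 1 (O(h → b)) is O(¬b → ¬h), and O(¬b) is already established, so O(¬h).
Premise 10 is O(r → h); contrapositively O(¬h → ¬r). Since O(¬h) holds, K gives O(¬r).
Premise 2, O(¬s → r), contraposes to O(¬r → s); with O(¬r) we get O(s).
With premise 5, O(s → ¬m), the K-axiom yields O(¬m).
Premise 7 is O(¬p → m); contrapositively O(¬m → p). Since O(¬m) holds, K gives O(p).
The contrapositive of premise 8 (O(¬t → ¬p)) is O(p → t), and O(p) is already established, so O(t).
Premises 3, 4, 11 do not contribute to this derivation.
Hence t is obligatory.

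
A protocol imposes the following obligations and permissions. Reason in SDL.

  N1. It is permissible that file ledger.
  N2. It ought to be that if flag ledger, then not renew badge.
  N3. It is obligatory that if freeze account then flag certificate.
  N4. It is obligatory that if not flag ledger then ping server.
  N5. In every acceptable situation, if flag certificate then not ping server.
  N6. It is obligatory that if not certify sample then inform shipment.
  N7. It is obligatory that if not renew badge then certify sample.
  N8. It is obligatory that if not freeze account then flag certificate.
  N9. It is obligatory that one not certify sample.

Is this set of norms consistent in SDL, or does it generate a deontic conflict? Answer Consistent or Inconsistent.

Premises 3 and 8 are O(freeze_account → flag_certificate) and O(¬freeze_account → flag_certificate); every ideal world satisfies freeze_account or ¬freeze_account, so in either case flag_certificate holds — hence O(flag_certificate).
With premise 5, O(flag_certificate → ¬ping_server), the K-axiom yields O(¬ping_server).
The contrapositive of premise 4 (O(¬flag_ledger → ping_server)) is O(¬ping_server → flag_ledger), and O(¬ping_server) is already established, so O(flag_ledger).
Applying K to premise 2 (O(flag_ledger → ¬renew_badge)) and O(flag_ledger) yields O(¬renew_badge).
Applying K to premise 7 (O(¬renew_badge → certify_sample)) and O(¬renew_badge) yields O(certify_sample).
But premise 9 directly asserts O(¬certify_sample).
We now have both O(certify_sample) and O(¬certify_sample) — certify_sample is simultaneously obligatory and forbidden, violating the D-axiom.

Inconsistent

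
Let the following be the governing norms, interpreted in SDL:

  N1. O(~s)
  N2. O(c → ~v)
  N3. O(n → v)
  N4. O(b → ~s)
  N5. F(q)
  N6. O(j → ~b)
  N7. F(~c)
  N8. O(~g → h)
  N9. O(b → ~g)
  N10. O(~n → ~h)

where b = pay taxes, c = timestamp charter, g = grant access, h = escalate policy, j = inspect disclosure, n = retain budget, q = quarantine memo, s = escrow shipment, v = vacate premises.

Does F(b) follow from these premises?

F(~c) at premise 7 means O(c).
Applying K to premise 2 (O(c → ~v)) and O(c) yields O(~v).
Premise 3 is O(n → v); contrapositively O(~v → ~n). Since O(~v) holds, K gives O(~n).
Applying K to premise 10 (O(~n → ~h)) and O(~n) yields O(~h).
The contrapositive of premise 8 (O(~g → h)) is O(~h → g), and O(~h) is already established, so O(g).
Premise 9 is O(b → ~g); contrapositively O(g → ~b). Since O(g) holds, K gives O(~b).
Premises 1, 4, 5, 6 do not contribute to this derivation.
So O(~b) holds, i.e. F(b). The claim follows.

Yes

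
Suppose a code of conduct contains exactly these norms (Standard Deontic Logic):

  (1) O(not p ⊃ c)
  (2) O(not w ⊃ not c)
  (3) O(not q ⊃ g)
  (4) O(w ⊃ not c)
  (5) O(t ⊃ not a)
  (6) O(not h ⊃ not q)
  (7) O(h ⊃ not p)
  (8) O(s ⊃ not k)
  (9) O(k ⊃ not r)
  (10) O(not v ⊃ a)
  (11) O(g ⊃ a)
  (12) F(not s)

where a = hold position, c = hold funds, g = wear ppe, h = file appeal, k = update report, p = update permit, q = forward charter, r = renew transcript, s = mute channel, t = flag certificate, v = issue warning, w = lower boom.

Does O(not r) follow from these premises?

No

Premise 9 is O(k ⊃ not r), but O(k) is not derivable from the premises, so it does not yield O(not r).
No other premise forces O(not r). An ideal world satisfying every premise can still have not r false, so O(not r) is not derivable.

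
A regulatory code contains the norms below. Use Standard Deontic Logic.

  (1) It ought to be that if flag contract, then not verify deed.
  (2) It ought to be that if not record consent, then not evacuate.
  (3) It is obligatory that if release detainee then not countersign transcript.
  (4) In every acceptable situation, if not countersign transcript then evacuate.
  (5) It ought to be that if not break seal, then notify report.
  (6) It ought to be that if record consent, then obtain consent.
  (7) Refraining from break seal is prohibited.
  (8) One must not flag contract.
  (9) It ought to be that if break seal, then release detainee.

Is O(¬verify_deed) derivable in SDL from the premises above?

Premise 1 is O(flag_contract → ¬verify_deed), but O(flag_contract) is not derivable from the premises, so it does not yield O(¬verify_deed).
No other premise forces O(¬verify_deed). An ideal world satisfying every premise can still have ¬verify_deed false, so O(¬verify_deed) is not derivable.

No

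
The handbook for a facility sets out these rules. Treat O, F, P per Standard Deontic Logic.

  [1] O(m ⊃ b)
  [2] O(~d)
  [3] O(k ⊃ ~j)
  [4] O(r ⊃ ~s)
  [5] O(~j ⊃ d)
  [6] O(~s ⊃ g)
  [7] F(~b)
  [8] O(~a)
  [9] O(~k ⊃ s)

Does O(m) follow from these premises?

Premise 1 is O(m ⊃ b); even if O(b) held, inferring O(m) would be affirming the consequent — invalid.
No other premise forces O(m). An ideal world satisfying every premise can still have m false, so O(m) is not derivable.

No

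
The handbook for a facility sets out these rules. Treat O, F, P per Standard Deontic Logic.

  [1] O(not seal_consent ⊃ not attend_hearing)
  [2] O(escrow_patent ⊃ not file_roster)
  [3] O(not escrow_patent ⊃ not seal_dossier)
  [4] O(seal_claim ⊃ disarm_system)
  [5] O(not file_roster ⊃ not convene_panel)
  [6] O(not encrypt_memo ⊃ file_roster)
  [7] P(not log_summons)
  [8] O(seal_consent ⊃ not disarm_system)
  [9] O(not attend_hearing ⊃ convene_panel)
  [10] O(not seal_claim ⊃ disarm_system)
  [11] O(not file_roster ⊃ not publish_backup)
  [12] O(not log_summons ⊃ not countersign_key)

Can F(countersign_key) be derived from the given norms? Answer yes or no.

No

Premise 12 is O(not log_summons ⊃ not countersign_key), but O(not log_summons) is not derivable from the premises (the permission P(not log_summons) asserts only not O(log_summons), not O(not log_summons)), so it does not yield O(not countersign_key).
No other premise forces O(not countersign_key). An ideal world satisfying every premise can still have countersign_key true, so F(countersign_key) is not derivable.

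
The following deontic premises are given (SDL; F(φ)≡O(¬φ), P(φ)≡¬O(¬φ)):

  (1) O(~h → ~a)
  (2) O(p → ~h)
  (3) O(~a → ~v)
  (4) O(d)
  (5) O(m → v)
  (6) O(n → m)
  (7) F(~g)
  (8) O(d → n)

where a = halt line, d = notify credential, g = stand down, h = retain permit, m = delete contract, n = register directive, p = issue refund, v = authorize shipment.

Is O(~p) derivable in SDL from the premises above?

Premise 4 gives O(d).
With premise 8, O(d → n), the K-axiom yields O(n).
Applying K to premise 6 (O(n → m)) and O(n) yields O(m).
From O(m) and premise 5, O(m → v), we obtain O(v).
The contrapositive of premise 3 (O(~a → ~v)) is O(v → a), and O(v) is already established, so O(a).
Premise 1 is O(~h → ~a); contrapositively O(a → h). Since O(a) holds, K gives O(h).
Premise 2 is O(p → ~h); contrapositively O(h → ~p). Since O(h) holds, K gives O(~p).
Premise 7 does not contribute to this derivation.
So O(~p) follows.

Yes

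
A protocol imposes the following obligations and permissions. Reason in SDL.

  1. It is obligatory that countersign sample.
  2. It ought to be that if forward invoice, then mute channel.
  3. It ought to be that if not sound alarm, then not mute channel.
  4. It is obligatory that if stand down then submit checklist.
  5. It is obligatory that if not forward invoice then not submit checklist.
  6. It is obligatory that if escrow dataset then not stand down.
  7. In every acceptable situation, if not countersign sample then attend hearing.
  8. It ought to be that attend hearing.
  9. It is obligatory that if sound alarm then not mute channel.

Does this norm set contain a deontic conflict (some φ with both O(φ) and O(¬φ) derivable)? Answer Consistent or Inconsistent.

Premise 7 is O(¬countersign_sample → attend_hearing); even if O(attend_hearing) held, inferring O(¬countersign_sample) would be affirming the consequent — invalid.
So O(¬countersign_sample) is not derivable, and the apparent clash with O(countersign_sample) does not arise.
A world satisfying every obligation exists (e.g. attend_hearing=true, countersign_sample=true, escrow_dataset=false, forward_invoice=false, mute_channel=false, sound_alarm=false, stand_down=false, submit_checklist=false); no atom is both obligatory and forbidden, so the set is consistent.

Consistent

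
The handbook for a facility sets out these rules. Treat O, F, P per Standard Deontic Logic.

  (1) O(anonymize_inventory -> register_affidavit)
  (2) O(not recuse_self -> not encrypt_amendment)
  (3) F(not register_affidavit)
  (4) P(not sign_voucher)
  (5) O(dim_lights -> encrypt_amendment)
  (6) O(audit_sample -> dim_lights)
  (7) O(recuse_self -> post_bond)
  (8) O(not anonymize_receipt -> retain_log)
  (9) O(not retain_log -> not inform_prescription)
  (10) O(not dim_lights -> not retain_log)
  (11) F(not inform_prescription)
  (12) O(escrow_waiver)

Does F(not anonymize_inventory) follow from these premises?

No

Premise 1 is O(anonymize_inventory -> register_affidavit); even if O(register_affidavit) held, inferring O(anonymize_inventory) would be affirming the consequent — invalid.
No other premise forces O(anonymize_inventory). An ideal world satisfying every premise can still have not anonymize_inventory true, so F(not anonymize_inventory) is not derivable.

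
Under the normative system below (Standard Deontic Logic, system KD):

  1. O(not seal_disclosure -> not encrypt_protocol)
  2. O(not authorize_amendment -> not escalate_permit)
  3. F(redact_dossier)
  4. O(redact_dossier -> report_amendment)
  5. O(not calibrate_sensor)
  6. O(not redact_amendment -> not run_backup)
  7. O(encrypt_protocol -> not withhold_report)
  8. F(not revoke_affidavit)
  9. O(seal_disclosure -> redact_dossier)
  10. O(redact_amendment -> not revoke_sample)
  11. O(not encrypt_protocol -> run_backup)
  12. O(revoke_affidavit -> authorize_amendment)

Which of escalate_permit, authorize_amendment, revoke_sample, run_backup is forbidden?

revoke_sample

Premise 3, F(redact_dossier), is equivalent to O(not redact_dossier).
Premise 9 is O(seal_disclosure -> redact_dossier); contrapositively O(not redact_dossier -> not seal_disclosure). Since O(not redact_dossier) holds, K gives O(not seal_disclosure).
Applying K to premise 1 (O(not seal_disclosure -> not encrypt_protocol)) and O(not seal_disclosure) yields O(not encrypt_protocol).
Premise 11 is O(not encrypt_protocol -> run_backup); since O(not encrypt_protocol), deontic closure gives O(run_backup).
Premise 6, O(not redact_amendment -> not run_backup), contraposes to O(run_backup -> redact_amendment); with O(run_backup) we get O(redact_amendment).
From O(redact_amendment) and premise 10, O(redact_amendment -> not revoke_sample), we obtain O(not revoke_sample).
So O(not revoke_sample) holds, i.e. revoke_sample is forbidden. None of the other listed options is forbidden under the premises.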